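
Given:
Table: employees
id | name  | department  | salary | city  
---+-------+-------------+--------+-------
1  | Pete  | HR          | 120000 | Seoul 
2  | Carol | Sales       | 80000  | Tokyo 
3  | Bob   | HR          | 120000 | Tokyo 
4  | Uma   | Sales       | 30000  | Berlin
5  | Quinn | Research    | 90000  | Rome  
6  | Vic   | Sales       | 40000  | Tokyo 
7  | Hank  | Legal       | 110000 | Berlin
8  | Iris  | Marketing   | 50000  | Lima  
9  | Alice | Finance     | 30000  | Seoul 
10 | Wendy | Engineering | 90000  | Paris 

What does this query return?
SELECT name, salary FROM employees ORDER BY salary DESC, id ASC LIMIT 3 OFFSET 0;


Sort by salary DESC (id ASC tiebreak), then skip 0 and take 3
Rows 1 through 3

3 rows:
Pete, 120000
Bob, 120000
Hank, 110000


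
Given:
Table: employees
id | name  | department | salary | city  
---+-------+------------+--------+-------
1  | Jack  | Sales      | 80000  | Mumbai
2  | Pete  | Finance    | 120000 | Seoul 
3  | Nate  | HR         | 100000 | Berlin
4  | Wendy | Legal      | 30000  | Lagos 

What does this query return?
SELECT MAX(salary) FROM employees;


Salaries: 80000, 120000, 100000, 30000
MAX = 120000

120000


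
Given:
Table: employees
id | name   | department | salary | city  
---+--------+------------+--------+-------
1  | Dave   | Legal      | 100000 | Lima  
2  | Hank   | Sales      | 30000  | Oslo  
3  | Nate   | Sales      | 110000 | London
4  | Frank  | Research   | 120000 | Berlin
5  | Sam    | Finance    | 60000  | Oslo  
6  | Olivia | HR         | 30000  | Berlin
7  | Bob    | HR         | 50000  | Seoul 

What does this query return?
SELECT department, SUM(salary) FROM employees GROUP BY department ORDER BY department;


Summing salary within each department:
  Finance: 60000 = 60000
  HR: 30000 + 50000 = 80000
  Legal: 100000 = 100000
  Research: 120000 = 120000
  Sales: 30000 + 110000 = 140000


5 groups:
Finance, 60000
HR, 80000
Legal, 100000
Research, 120000
Sales, 140000


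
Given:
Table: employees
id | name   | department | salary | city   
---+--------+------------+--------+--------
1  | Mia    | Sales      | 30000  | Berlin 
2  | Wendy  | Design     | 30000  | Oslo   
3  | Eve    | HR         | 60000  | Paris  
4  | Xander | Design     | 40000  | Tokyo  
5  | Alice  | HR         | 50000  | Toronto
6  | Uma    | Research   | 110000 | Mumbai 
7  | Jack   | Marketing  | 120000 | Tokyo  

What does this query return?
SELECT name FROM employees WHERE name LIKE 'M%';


LIKE 'M%' matches names starting with 'M'
Matching: 1

1 rows:
Mia


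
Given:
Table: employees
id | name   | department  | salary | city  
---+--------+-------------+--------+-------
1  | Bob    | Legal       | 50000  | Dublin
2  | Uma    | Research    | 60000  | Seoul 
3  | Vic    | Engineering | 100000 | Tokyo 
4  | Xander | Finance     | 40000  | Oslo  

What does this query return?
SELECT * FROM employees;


SELECT * returns all 4 rows with all columns

4 rows:
1, Bob, Legal, 50000, Dublin
2, Uma, Research, 60000, Seoul
3, Vic, Engineering, 100000, Tokyo
4, Xander, Finance, 40000, Oslo


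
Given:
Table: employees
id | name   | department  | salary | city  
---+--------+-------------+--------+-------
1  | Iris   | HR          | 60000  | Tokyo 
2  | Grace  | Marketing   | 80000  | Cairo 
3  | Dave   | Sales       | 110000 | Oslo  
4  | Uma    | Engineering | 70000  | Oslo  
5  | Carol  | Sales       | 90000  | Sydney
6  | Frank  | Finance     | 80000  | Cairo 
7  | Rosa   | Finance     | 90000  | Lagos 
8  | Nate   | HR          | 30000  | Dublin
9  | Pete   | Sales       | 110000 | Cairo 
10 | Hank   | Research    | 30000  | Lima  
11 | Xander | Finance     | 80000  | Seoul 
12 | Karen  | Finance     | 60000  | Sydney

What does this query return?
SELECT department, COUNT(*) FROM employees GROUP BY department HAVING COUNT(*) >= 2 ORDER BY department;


Groups with count >= 2:
  Finance: 4 -> PASS
  HR: 2 -> PASS
  Sales: 3 -> PASS
  Engineering: 1 -> filtered out
  Marketing: 1 -> filtered out
  Research: 1 -> filtered out


3 groups:
Finance, 4
HR, 2
Sales, 3


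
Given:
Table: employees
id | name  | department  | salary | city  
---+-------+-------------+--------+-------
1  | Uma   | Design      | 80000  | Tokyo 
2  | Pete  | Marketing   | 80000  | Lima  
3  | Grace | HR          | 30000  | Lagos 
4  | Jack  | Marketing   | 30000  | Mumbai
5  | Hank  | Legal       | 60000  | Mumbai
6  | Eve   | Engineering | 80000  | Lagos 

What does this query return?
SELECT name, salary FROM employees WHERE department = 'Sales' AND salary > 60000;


Filtering: department = 'Sales' AND salary > 60000
Matching: 0 rows

Empty result set (0 rows)


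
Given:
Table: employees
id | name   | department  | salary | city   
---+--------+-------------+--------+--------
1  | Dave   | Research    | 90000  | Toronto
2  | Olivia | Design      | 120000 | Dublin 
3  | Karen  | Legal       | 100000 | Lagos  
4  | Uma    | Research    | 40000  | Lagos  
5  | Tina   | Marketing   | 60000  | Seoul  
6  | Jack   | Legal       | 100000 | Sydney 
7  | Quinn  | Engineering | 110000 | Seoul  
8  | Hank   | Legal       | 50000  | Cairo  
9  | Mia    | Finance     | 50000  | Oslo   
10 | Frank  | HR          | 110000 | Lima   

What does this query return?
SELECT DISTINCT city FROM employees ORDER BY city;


All 'city' values (row order): Toronto, Dublin, Lagos, Lagos, Seoul, Sydney, Seoul, Cairo, Oslo, Lima
Removing duplicates leaves 8 unique value(s).

8 values:
Cairo
Dublin
Lagos
Lima
Oslo
Seoul
Sydney
Toronto


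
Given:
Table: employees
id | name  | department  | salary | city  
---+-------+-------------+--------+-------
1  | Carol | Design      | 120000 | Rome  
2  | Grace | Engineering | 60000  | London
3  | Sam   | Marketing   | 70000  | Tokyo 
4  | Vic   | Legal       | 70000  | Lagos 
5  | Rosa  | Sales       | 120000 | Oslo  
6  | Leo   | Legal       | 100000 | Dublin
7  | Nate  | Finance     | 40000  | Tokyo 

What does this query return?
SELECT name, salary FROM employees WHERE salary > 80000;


Filtering: salary > 80000
Matching: 3 rows

3 rows:
Carol, 120000
Rosa, 120000
Leo, 100000


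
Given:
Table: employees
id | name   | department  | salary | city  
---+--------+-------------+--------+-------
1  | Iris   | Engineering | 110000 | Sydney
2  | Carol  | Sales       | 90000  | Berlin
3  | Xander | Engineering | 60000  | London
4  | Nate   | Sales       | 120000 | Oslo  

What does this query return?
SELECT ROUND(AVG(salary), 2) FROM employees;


SUM(salary) = 380000
COUNT = 4
ROUND(AVG, 2) = ROUND(380000 / 4, 2) = 95000.0

95000.0


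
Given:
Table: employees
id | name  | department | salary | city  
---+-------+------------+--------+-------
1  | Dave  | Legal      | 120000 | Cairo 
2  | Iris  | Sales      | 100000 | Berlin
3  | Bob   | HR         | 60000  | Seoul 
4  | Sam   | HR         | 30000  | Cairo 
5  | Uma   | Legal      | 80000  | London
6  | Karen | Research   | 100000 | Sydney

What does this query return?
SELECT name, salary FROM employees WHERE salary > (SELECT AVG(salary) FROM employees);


Subquery: AVG(salary) = 81666.67
Filtering: salary > 81666.67
  Dave (120000) -> MATCH
  Iris (100000) -> MATCH
  Karen (100000) -> MATCH


3 rows:
Dave, 120000
Iris, 100000
Karen, 100000


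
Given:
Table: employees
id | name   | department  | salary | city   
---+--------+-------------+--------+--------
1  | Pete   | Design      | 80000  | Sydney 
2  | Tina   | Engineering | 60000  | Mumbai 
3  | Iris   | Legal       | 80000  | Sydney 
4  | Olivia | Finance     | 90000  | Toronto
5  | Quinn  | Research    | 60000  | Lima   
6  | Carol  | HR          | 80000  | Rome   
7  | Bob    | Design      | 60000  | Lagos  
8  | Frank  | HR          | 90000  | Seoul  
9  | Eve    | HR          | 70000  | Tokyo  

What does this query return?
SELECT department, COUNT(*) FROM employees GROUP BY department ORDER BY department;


Assigning each row to its department group:
  Pete -> Design
  Tina -> Engineering
  Iris -> Legal
  Olivia -> Finance
  Quinn -> Research
  Carol -> HR
  Bob -> Design
  Frank -> HR
  Eve -> HR


6 groups:
Design, 2
Engineering, 1
Finance, 1
HR, 3
Legal, 1
Research, 1


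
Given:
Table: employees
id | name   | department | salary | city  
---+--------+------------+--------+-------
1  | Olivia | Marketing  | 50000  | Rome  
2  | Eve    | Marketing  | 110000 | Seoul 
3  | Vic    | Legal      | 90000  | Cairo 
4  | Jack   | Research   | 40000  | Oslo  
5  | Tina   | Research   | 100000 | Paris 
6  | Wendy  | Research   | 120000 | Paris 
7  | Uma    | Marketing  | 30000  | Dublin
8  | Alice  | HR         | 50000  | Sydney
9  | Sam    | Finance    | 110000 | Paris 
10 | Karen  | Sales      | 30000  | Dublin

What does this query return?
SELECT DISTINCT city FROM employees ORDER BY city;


All 'city' values (row order): Rome, Seoul, Cairo, Oslo, Paris, Paris, Dublin, Sydney, Paris, Dublin
Removing duplicates leaves 7 unique value(s).

7 values:
Cairo
Dublin
Oslo
Paris
Rome
Seoul
Sydney


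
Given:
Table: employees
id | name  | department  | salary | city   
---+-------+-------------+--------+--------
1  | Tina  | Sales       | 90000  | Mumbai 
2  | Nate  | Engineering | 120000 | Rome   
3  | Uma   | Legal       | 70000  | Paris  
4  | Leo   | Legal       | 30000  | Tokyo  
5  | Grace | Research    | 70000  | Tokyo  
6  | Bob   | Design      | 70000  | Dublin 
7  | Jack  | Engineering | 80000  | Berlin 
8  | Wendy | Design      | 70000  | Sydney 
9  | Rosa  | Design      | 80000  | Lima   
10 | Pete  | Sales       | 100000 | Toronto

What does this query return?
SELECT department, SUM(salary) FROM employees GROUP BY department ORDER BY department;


Summing salary within each department:
  Design: 70000 + 70000 + 80000 = 220000
  Engineering: 120000 + 80000 = 200000
  Legal: 70000 + 30000 = 100000
  Research: 70000 = 70000
  Sales: 90000 + 100000 = 190000


5 groups:
Design, 220000
Engineering, 200000
Legal, 100000
Research, 70000
Sales, 190000


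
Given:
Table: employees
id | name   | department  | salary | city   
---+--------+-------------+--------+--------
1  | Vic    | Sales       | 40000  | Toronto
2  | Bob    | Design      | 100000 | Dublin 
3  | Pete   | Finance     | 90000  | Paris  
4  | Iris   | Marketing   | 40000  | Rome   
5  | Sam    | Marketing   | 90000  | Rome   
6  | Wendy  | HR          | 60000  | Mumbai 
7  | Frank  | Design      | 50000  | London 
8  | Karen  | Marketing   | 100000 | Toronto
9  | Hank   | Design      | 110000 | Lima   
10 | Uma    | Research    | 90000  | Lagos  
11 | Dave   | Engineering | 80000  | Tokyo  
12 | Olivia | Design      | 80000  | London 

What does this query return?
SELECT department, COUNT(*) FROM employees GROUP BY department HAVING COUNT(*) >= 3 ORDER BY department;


Groups with count >= 3:
  Design: 4 -> PASS
  Marketing: 3 -> PASS
  Engineering: 1 -> filtered out
  Finance: 1 -> filtered out
  HR: 1 -> filtered out
  Research: 1 -> filtered out
  Sales: 1 -> filtered out


2 groups:
Design, 4
Marketing, 3


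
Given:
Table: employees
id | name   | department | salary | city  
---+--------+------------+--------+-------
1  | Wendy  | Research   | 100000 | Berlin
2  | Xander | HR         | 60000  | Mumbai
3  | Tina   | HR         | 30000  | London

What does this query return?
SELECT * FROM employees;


SELECT * returns all 3 rows with all columns

3 rows:
1, Wendy, Research, 100000, Berlin
2, Xander, HR, 60000, Mumbai
3, Tina, HR, 30000, London


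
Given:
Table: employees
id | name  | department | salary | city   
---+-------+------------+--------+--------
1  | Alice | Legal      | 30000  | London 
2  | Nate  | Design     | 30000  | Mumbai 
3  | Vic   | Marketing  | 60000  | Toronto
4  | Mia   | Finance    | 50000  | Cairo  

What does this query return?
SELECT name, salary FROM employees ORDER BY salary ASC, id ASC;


Sorting by salary ASC, then id ASC for ties

4 rows:
Alice, 30000
Nate, 30000
Mia, 50000
Vic, 60000


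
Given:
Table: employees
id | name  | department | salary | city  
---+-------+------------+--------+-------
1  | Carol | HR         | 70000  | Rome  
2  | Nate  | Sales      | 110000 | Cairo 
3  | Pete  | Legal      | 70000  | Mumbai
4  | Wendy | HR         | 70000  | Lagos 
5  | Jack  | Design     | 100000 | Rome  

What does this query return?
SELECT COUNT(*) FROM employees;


COUNT(*) counts all rows

5


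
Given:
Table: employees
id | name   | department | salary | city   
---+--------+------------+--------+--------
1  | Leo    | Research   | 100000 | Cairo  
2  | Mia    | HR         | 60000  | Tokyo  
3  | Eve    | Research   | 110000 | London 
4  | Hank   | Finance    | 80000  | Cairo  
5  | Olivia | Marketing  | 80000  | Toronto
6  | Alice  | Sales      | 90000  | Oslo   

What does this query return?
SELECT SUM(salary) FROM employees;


SUM(salary) = 100000 + 60000 + 110000 + 80000 + 80000 + 90000 = 520000

520000


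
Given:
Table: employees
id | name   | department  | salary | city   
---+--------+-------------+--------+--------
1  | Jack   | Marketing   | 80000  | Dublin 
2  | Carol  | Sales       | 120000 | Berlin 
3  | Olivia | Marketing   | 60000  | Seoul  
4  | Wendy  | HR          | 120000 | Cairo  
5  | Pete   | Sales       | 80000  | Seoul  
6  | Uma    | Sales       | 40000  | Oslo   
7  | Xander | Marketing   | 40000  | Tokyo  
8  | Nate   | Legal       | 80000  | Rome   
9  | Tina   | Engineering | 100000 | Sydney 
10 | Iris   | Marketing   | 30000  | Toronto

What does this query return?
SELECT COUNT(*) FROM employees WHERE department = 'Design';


Counting rows where department = 'Design'


0


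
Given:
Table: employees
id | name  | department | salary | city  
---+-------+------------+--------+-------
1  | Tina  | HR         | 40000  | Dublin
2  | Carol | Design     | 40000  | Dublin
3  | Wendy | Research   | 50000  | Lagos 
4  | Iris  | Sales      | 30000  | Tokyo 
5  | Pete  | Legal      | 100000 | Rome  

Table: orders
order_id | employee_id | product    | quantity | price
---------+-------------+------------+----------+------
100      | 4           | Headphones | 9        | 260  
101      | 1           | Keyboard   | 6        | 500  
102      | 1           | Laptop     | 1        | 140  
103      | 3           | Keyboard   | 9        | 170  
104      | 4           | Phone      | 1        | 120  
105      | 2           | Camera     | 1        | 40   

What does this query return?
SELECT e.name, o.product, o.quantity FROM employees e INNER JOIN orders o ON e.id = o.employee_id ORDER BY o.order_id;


Joining employees.id = orders.employee_id:
  employee Iris (id=4) -> order Headphones
  employee Tina (id=1) -> order Keyboard
  employee Tina (id=1) -> order Laptop
  employee Wendy (id=3) -> order Keyboard
  employee Iris (id=4) -> order Phone
  employee Carol (id=2) -> order Camera


6 rows:
Iris, Headphones, 9
Tina, Keyboard, 6
Tina, Laptop, 1
Wendy, Keyboard, 9
Iris, Phone, 1
Carol, Camera, 1


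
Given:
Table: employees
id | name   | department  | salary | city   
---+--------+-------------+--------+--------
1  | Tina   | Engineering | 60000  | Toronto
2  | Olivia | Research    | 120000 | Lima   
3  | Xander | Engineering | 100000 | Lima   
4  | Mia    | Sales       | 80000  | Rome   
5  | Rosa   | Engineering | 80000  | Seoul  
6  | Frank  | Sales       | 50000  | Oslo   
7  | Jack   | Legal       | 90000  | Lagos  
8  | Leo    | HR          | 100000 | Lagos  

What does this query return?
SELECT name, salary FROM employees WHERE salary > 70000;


Filtering: salary > 70000
Matching: 6 rows

6 rows:
Olivia, 120000
Xander, 100000
Mia, 80000
Rosa, 80000
Jack, 90000
Leo, 100000


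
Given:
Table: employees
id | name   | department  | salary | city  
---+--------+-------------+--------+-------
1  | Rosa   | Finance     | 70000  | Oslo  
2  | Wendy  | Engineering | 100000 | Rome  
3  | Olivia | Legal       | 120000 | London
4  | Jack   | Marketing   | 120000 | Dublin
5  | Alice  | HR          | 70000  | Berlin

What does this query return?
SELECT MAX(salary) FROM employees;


Salaries: 70000, 100000, 120000, 120000, 70000
MAX = 120000

120000


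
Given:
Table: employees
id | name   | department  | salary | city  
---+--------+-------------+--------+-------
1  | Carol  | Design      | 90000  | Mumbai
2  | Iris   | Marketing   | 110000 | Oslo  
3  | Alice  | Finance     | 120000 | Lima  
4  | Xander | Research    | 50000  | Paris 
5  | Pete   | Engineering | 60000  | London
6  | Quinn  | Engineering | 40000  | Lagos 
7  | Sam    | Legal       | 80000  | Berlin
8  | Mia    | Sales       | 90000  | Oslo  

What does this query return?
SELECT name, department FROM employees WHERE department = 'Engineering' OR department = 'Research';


Filtering: department = 'Engineering' OR 'Research'
Matching: 3 rows

3 rows:
Xander, Research
Pete, Engineering
Quinn, Engineering


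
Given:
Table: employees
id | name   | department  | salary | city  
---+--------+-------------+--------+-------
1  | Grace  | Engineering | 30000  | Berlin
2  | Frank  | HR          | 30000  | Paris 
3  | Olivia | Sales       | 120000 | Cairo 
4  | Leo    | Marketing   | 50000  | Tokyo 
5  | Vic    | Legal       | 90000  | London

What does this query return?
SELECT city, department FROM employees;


Projecting columns: city, department

5 rows:
Berlin, Engineering
Paris, HR
Cairo, Sales
Tokyo, Marketing
London, Legal


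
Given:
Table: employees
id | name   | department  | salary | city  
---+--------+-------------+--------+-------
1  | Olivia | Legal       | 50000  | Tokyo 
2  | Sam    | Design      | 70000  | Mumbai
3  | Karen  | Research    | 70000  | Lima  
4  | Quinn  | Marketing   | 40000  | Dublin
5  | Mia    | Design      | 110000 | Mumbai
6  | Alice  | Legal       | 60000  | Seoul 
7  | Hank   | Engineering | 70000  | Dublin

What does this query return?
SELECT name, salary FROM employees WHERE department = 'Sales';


Filtering: department = 'Sales'
Matching rows: 0

Empty result set (0 rows)


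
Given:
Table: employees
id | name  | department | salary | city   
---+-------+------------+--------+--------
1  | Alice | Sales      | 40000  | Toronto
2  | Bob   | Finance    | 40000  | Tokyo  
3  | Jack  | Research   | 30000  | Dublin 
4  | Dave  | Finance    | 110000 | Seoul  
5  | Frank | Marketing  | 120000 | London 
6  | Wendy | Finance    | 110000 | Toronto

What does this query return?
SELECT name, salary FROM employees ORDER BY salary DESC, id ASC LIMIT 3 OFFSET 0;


Sort by salary DESC (id ASC tiebreak), then skip 0 and take 3
Rows 1 through 3

3 rows:
Frank, 120000
Dave, 110000
Wendy, 110000


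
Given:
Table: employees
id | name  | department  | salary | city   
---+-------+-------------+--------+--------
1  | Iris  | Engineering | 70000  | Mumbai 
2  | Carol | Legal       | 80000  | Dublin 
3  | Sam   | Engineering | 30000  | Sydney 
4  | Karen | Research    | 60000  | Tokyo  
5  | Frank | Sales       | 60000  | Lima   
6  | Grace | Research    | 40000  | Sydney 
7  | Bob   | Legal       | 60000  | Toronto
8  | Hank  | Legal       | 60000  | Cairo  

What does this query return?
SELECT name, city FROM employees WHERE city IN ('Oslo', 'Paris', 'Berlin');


Filtering: city IN ('Oslo', 'Paris', 'Berlin')
Matching: 0 rows

Empty result set (0 rows)


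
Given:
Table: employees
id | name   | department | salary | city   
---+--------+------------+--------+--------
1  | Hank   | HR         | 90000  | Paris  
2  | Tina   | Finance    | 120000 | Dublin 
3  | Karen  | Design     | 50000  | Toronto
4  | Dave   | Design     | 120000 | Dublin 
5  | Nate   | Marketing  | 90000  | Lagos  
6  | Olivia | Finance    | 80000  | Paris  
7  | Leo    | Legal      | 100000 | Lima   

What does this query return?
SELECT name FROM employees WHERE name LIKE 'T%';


LIKE 'T%' matches names starting with 'T'
Matching: 1

1 rows:
Tina


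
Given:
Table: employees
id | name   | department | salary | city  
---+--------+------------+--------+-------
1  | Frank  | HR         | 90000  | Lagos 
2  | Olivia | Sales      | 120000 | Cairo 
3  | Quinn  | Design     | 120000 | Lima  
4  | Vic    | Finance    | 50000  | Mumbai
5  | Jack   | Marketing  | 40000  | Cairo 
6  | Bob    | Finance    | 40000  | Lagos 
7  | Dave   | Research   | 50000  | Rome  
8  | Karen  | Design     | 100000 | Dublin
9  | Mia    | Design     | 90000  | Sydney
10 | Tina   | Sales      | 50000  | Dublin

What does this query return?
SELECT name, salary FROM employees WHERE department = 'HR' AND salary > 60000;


Filtering: department = 'HR' AND salary > 60000
Matching: 1 rows

1 rows:
Frank, 90000


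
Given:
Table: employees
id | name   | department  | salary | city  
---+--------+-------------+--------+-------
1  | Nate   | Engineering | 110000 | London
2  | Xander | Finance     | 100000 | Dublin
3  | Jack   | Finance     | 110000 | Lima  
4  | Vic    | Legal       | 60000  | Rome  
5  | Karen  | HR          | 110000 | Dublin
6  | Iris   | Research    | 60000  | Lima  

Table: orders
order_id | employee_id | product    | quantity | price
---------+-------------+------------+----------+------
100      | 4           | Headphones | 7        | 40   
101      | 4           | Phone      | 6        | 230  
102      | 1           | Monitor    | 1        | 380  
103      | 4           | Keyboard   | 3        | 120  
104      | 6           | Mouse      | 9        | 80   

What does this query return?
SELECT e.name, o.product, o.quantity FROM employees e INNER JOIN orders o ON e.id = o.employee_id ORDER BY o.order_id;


Joining employees.id = orders.employee_id:
  employee Vic (id=4) -> order Headphones
  employee Vic (id=4) -> order Phone
  employee Nate (id=1) -> order Monitor
  employee Vic (id=4) -> order Keyboard
  employee Iris (id=6) -> order Mouse


5 rows:
Vic, Headphones, 7
Vic, Phone, 6
Nate, Monitor, 1
Vic, Keyboard, 3
Iris, Mouse, 9


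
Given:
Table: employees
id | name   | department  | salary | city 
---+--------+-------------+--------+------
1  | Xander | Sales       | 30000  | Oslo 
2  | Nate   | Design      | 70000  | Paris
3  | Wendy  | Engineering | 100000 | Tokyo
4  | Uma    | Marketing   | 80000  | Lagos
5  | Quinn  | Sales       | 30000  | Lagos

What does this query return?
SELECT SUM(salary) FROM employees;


SUM(salary) = 30000 + 70000 + 100000 + 80000 + 30000 = 310000

310000


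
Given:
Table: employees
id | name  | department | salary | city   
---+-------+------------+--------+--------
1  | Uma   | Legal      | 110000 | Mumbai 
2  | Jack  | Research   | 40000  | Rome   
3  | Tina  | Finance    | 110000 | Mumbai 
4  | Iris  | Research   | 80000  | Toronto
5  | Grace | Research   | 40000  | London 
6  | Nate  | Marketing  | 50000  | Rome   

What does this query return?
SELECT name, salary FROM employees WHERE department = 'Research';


Filtering: department = 'Research'
Matching rows: 3

3 rows:
Jack, 40000
Iris, 80000
Grace, 40000


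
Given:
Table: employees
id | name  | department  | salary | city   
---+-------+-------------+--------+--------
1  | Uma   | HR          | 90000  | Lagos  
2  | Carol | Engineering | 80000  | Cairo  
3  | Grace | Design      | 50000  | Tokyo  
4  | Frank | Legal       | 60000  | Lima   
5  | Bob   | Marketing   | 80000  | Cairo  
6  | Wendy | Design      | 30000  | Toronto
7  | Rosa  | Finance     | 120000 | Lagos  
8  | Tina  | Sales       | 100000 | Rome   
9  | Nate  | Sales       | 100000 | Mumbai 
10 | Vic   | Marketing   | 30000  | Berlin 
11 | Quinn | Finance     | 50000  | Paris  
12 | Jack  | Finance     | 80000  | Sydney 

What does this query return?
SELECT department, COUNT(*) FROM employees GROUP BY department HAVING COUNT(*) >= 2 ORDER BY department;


Groups with count >= 2:
  Design: 2 -> PASS
  Finance: 3 -> PASS
  Marketing: 2 -> PASS
  Sales: 2 -> PASS
  Engineering: 1 -> filtered out
  HR: 1 -> filtered out
  Legal: 1 -> filtered out


4 groups:
Design, 2
Finance, 3
Marketing, 2
Sales, 2


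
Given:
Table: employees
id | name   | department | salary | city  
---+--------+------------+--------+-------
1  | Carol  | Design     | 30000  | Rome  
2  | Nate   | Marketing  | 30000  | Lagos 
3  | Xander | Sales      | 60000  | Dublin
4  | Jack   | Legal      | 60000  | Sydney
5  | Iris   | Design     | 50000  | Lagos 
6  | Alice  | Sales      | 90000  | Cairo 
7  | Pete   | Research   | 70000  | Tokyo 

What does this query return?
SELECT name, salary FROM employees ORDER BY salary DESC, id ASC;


Sorting by salary DESC, then id ASC for ties

7 rows:
Alice, 90000
Pete, 70000
Xander, 60000
Jack, 60000
Iris, 50000
Carol, 30000
Nate, 30000


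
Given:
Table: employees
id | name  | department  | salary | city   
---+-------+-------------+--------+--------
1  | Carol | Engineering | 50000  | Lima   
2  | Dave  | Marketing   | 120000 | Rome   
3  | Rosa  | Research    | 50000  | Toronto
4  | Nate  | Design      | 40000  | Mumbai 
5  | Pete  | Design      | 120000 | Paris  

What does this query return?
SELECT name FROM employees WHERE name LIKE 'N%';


LIKE 'N%' matches names starting with 'N'
Matching: 1

1 rows:
Nate


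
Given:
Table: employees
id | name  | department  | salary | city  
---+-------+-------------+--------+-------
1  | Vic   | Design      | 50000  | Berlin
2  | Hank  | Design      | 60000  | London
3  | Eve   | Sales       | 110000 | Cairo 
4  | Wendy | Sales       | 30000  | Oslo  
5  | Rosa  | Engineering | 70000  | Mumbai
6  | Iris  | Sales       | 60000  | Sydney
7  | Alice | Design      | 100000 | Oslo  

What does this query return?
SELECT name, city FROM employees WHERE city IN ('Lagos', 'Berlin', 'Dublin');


Filtering: city IN ('Lagos', 'Berlin', 'Dublin')
Matching: 1 rows

1 rows:
Vic, Berlin


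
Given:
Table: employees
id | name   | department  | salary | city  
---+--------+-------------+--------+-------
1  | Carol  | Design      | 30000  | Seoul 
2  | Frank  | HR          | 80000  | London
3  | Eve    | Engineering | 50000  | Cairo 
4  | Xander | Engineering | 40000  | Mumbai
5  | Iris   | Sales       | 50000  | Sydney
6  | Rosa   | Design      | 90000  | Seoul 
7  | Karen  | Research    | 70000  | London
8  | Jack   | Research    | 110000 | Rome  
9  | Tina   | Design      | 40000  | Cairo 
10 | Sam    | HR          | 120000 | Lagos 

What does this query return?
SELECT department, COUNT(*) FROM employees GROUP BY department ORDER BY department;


Assigning each row to its department group:
  Carol -> Design
  Frank -> HR
  Eve -> Engineering
  Xander -> Engineering
  Iris -> Sales
  Rosa -> Design
  Karen -> Research
  Jack -> Research
  Tina -> Design
  Sam -> HR


5 groups:
Design, 3
Engineering, 2
HR, 2
Research, 2
Sales, 1


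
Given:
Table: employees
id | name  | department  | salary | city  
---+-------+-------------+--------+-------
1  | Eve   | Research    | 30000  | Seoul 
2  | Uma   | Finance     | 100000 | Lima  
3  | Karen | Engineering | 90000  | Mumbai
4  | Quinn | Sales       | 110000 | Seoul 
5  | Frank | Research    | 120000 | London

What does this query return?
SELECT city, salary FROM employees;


Projecting columns: city, salary

5 rows:
Seoul, 30000
Lima, 100000
Mumbai, 90000
Seoul, 110000
London, 120000


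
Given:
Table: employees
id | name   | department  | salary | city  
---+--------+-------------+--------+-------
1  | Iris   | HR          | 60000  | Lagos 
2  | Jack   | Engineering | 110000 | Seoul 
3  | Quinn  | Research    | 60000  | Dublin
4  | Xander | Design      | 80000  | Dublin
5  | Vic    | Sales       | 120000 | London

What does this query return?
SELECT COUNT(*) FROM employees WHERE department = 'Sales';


Counting rows where department = 'Sales'
  Vic -> MATCH


1


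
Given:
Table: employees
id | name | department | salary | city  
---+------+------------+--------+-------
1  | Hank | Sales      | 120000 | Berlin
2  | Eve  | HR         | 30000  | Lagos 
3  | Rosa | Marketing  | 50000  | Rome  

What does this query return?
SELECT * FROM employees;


SELECT * returns all 3 rows with all columns

3 rows:
1, Hank, Sales, 120000, Berlin
2, Eve, HR, 30000, Lagos
3, Rosa, Marketing, 50000, Rome


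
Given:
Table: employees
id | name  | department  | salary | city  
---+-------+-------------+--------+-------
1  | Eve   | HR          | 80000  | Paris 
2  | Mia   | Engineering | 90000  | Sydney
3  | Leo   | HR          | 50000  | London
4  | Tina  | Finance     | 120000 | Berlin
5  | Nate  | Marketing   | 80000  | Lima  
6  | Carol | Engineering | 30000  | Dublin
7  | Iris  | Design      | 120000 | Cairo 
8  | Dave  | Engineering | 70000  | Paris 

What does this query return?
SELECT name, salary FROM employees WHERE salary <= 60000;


Filtering: salary <= 60000
Matching: 2 rows

2 rows:
Leo, 50000
Carol, 30000


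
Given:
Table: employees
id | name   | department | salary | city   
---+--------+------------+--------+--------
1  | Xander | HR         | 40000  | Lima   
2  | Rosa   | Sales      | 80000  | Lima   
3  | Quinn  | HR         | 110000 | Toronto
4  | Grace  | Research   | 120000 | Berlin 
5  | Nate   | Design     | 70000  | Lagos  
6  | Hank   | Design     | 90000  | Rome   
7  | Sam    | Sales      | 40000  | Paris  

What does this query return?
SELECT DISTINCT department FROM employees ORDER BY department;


All 'department' values (row order): HR, Sales, HR, Research, Design, Design, Sales
Removing duplicates leaves 4 unique value(s).

4 values:
Design
HR
Research
Sales


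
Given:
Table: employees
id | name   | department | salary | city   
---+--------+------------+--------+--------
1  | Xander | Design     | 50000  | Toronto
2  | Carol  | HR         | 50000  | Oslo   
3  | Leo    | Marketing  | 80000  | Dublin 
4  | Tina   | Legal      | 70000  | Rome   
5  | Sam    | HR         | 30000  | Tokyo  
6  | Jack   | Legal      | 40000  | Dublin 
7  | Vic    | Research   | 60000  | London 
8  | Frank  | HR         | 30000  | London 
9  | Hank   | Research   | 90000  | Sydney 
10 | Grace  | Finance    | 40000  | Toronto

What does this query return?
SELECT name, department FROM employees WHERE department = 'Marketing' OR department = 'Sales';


Filtering: department = 'Marketing' OR 'Sales'
Matching: 1 rows

1 rows:
Leo, Marketing


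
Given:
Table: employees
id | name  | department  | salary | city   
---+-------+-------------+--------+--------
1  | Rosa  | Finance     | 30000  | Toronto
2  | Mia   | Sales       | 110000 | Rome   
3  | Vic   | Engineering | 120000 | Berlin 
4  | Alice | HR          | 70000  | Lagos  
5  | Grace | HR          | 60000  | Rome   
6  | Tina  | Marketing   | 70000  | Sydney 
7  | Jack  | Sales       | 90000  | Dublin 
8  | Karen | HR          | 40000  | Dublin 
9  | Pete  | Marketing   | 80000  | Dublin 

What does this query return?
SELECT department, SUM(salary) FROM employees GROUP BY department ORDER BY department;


Summing salary within each department:
  Engineering: 120000 = 120000
  Finance: 30000 = 30000
  HR: 70000 + 60000 + 40000 = 170000
  Marketing: 70000 + 80000 = 150000
  Sales: 110000 + 90000 = 200000


5 groups:
Engineering, 120000
Finance, 30000
HR, 170000
Marketing, 150000
Sales, 200000


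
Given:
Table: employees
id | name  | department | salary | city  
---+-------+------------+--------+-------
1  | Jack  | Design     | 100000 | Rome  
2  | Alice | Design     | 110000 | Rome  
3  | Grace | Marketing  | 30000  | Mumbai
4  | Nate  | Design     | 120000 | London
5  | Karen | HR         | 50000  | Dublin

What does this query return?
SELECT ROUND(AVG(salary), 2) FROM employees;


SUM(salary) = 410000
COUNT = 5
ROUND(AVG, 2) = ROUND(410000 / 5, 2) = 82000.0

82000.0


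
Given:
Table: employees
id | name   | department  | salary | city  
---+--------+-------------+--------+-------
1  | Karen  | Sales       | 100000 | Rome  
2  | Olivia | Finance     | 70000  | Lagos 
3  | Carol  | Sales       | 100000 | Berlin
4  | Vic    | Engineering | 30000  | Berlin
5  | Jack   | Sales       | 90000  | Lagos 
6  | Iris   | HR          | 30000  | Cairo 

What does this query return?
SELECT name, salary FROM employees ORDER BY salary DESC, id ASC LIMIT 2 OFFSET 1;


Sort by salary DESC (id ASC tiebreak), then skip 1 and take 2
Rows 2 through 3

2 rows:
Carol, 100000
Jack, 90000


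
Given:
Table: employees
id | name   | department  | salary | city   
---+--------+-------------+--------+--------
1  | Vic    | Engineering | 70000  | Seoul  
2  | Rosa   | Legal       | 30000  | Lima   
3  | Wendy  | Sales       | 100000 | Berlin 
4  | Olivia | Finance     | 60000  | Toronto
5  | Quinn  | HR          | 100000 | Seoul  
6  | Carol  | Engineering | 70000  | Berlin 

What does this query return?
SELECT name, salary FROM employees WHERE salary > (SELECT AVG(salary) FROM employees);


Subquery: AVG(salary) = 71666.67
Filtering: salary > 71666.67
  Wendy (100000) -> MATCH
  Quinn (100000) -> MATCH


2 rows:
Wendy, 100000
Quinn, 100000


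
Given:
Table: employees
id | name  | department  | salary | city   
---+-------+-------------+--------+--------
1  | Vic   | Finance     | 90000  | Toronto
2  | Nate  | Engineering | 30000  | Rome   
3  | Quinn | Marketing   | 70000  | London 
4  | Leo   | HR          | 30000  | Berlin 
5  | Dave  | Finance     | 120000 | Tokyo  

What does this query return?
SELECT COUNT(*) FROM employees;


COUNT(*) counts all rows

5


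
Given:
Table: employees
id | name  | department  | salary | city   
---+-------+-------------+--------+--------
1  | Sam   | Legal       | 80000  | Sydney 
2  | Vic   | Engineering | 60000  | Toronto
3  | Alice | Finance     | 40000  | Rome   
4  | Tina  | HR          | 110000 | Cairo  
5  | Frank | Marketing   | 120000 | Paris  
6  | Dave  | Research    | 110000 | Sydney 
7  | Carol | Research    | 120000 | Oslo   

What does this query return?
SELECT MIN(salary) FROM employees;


Salaries: 80000, 60000, 40000, 110000, 120000, 110000, 120000
MIN = 40000

40000


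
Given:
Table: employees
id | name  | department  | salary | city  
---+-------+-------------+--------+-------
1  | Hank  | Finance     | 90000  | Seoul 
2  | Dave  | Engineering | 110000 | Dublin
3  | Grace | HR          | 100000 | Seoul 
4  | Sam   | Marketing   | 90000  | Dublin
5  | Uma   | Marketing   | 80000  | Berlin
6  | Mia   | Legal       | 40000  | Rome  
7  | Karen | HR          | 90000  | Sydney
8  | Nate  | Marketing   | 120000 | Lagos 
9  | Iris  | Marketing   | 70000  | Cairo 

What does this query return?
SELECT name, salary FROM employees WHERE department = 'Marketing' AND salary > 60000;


Filtering: department = 'Marketing' AND salary > 60000
Matching: 4 rows

4 rows:
Sam, 90000
Uma, 80000
Nate, 120000
Iris, 70000


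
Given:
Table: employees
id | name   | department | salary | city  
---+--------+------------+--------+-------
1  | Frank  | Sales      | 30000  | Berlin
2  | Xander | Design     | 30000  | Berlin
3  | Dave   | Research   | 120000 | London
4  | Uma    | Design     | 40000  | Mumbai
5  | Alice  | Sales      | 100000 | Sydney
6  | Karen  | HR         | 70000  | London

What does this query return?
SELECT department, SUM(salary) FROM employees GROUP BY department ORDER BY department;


Summing salary within each department:
  Design: 30000 + 40000 = 70000
  HR: 70000 = 70000
  Research: 120000 = 120000
  Sales: 30000 + 100000 = 130000


4 groups:
Design, 70000
HR, 70000
Research, 120000
Sales, 130000


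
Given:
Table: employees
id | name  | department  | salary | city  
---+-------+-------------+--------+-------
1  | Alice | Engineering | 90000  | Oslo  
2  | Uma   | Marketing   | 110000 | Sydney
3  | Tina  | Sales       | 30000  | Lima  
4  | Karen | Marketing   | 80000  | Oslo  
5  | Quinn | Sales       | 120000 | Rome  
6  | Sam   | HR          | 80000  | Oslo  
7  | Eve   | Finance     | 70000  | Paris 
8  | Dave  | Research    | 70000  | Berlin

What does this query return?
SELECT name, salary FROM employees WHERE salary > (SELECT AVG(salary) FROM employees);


Subquery: AVG(salary) = 81250.0
Filtering: salary > 81250.0
  Alice (90000) -> MATCH
  Uma (110000) -> MATCH
  Quinn (120000) -> MATCH


3 rows:
Alice, 90000
Uma, 110000
Quinn, 120000


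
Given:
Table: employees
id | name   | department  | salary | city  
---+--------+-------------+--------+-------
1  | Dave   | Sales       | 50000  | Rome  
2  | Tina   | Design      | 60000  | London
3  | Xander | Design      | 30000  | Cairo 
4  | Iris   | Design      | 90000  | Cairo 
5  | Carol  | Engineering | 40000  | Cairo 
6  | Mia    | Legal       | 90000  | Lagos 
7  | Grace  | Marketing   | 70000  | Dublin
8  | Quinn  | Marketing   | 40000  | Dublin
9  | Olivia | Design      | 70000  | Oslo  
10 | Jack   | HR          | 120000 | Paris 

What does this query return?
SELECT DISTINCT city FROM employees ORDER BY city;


All 'city' values (row order): Rome, London, Cairo, Cairo, Cairo, Lagos, Dublin, Dublin, Oslo, Paris
Removing duplicates leaves 7 unique value(s).

7 values:
Cairo
Dublin
Lagos
London
Oslo
Paris
Rome


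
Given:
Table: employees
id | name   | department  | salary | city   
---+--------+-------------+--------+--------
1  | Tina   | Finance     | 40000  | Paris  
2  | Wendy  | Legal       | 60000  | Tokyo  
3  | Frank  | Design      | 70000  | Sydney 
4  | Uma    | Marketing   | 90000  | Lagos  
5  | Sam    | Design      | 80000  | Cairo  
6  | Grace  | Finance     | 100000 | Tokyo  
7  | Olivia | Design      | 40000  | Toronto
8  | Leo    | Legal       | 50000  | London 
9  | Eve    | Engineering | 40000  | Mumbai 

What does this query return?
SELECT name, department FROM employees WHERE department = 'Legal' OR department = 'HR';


Filtering: department = 'Legal' OR 'HR'
Matching: 2 rows

2 rows:
Wendy, Legal
Leo, Legal


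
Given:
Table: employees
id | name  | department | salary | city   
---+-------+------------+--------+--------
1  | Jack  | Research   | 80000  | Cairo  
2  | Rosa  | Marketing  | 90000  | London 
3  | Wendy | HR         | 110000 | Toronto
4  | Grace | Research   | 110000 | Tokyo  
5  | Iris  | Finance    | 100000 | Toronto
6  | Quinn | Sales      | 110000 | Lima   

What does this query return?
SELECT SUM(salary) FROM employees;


SUM(salary) = 80000 + 90000 + 110000 + 110000 + 100000 + 110000 = 600000

600000


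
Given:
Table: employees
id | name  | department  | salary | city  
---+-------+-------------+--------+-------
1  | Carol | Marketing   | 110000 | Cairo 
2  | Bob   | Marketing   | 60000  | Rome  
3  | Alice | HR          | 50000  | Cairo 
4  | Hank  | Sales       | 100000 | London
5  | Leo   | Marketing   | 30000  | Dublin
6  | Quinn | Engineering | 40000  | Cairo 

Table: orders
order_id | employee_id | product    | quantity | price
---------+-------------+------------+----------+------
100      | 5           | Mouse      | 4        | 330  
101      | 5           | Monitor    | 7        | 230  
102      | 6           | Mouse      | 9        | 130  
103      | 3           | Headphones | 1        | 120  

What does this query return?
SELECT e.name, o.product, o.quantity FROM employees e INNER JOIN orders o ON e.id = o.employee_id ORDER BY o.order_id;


Joining employees.id = orders.employee_id:
  employee Leo (id=5) -> order Mouse
  employee Leo (id=5) -> order Monitor
  employee Quinn (id=6) -> order Mouse
  employee Alice (id=3) -> order Headphones


4 rows:
Leo, Mouse, 4
Leo, Monitor, 7
Quinn, Mouse, 9
Alice, Headphones, 1


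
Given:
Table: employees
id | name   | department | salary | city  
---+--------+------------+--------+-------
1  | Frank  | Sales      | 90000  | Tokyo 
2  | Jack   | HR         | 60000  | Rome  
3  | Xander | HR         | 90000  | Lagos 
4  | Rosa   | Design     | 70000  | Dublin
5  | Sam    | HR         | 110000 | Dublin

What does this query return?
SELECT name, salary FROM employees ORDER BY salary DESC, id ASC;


Sorting by salary DESC, then id ASC for ties

5 rows:
Sam, 110000
Frank, 90000
Xander, 90000
Rosa, 70000
Jack, 60000


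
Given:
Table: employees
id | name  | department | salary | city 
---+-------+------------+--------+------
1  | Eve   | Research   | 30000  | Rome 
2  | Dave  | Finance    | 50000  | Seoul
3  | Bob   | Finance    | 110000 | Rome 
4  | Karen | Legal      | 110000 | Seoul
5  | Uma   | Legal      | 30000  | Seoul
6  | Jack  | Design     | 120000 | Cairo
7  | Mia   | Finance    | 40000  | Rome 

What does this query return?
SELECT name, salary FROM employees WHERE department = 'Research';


Filtering: department = 'Research'
Matching rows: 1

1 rows:
Eve, 30000
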